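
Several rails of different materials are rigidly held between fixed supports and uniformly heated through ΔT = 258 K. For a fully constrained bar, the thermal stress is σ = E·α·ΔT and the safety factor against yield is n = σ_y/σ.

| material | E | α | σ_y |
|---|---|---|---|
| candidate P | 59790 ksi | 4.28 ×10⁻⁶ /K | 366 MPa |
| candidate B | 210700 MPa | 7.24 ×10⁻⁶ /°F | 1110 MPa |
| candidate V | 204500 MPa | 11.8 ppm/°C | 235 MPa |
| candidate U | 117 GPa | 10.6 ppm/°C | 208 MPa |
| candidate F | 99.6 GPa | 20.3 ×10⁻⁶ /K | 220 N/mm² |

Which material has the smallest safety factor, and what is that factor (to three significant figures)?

With everything in SI (GPa, ×10⁻⁶/K, MPa):
  candidate P: E = 412.2, α = 4.28, σ_y = 366.0 → σ = 455 MPa, n = 0.804
  candidate B: E = 210.7, α = 13.0, σ_y = 1110 → σ = 708 MPa, n = 1.57
  candidate V: E = 204.5, α = 11.8, σ_y = 235.0 → σ = 623 MPa, n = 0.377
  candidate U: E = 117.0, α = 10.6, σ_y = 208.0 → σ = 320 MPa, n = 0.650
  candidate F: E = 99.60, α = 20.3, σ_y = 220.0 → σ = 522 MPa, n = 0.422
Candidate V has the lowest safety factor, n = 0.377.

candidate V, n = 0.377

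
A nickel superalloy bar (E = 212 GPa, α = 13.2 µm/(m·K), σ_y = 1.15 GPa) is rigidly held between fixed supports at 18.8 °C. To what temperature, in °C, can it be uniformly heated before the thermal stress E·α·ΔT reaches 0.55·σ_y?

σ_y = 1.15 GPa = 1150 MPa.
E·α·ΔT = 632.5 MPa ⇒ ΔT = 632.5 / (212.0×10³ × 13.2×10⁻⁶) = 226.0 K.
T = 18.8 + 226.0 = 244.8 °C.

245 °C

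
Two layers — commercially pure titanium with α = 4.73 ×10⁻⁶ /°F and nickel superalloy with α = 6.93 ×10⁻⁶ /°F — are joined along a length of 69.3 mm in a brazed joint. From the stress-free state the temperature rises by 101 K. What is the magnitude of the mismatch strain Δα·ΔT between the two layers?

4.00×10⁻⁴

commercially pure titanium: α = 4.73×10⁻⁶/°F × 9/5 = 8.51×10⁻⁶/K.
nickel superalloy: α = 6.93×10⁻⁶/°F × 9/5 = 12.5×10⁻⁶/K.
Δα = |8.51 − 12.5|×10⁻⁶/K = 3.96×10⁻⁶/K.
Mismatch strain = Δα·ΔT = 3.96×10⁻⁶ × 101.0 = 4.00×10⁻⁴.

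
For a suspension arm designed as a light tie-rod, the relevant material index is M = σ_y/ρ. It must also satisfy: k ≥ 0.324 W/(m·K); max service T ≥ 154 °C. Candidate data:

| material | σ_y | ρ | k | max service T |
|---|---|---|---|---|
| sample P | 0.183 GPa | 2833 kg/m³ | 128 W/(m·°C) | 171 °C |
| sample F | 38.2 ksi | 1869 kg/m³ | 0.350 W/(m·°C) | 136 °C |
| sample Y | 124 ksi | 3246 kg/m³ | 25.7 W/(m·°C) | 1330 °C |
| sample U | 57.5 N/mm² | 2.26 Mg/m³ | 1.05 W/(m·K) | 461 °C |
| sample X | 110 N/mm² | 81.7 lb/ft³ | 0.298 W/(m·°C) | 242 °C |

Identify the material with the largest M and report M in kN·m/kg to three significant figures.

Screen on constraints: k ≥ 0.324 W/(m·K); max service T ≥ 154 °C. Survivors: sample P, sample Y, sample U.
In SI units:
  sample P: σ_y = 183.0 MPa, ρ = 2833 kg/m³
  sample Y: σ_y = 855.0 MPa, ρ = 3246 kg/m³
  sample U: σ_y = 57.50 MPa, ρ = 2260 kg/m³
  sample Y: M = 263 kN·m/kg
  sample P: M = 64.6 kN·m/kg
  sample U: M = 25.4 kN·m/kg
Highest index: sample Y.

sample Y, M = 263 kN·m/kg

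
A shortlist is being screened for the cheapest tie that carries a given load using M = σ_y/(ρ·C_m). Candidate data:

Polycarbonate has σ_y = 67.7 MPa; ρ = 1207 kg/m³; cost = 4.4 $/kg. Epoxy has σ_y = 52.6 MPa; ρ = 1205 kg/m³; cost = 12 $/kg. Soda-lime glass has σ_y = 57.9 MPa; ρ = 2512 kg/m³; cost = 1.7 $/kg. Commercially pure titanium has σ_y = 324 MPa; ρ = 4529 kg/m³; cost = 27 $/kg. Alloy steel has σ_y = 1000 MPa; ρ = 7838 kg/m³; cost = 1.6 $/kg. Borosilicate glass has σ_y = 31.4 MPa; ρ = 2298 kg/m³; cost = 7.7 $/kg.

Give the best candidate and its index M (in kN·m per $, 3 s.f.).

alloy steel, M = 79.7 kN·m per $

Per-candidate index values:
  alloy steel: M = 79.7 kN·m per $
  soda-lime glass: M = 13.6 kN·m per $
  polycarbonate: M = 12.7 kN·m per $
  epoxy: M = 3.64 kN·m per $
  commercially pure titanium: M = 2.65 kN·m per $
  borosilicate glass: M = 1.77 kN·m per $
Highest index: alloy steel.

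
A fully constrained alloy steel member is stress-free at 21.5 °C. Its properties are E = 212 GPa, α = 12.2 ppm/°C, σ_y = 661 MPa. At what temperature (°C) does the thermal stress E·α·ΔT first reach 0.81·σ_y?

229 °C

E·α·ΔT = 535.4 MPa ⇒ ΔT = 535.4 / (212.0×10³ × 12.2×10⁻⁶) = 207.0 K.
T = 21.5 + 207.0 = 228.5 °C.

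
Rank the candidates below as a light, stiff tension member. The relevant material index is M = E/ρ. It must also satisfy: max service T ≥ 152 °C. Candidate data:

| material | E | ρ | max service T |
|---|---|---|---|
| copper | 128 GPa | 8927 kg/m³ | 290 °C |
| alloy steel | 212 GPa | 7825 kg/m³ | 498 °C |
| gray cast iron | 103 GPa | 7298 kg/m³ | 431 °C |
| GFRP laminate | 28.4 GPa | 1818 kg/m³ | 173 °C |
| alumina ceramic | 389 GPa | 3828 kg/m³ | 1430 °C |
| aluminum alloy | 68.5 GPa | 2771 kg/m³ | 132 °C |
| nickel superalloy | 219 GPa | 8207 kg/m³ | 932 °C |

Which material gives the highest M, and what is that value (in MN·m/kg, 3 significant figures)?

Screen on constraints: max service T ≥ 152 °C. Survivors: copper, alloy steel, gray cast iron, GFRP laminate, alumina ceramic, nickel superalloy.
Computing M directly (units already consistent):
  alumina ceramic: M = 102 MN·m/kg
  alloy steel: M = 27.1 MN·m/kg
  nickel superalloy: M = 26.7 MN·m/kg
  GFRP laminate: M = 15.6 MN·m/kg
  copper: M = 14.3 MN·m/kg
  gray cast iron: M = 14.1 MN·m/kg
Alumina ceramic has the largest M.

alumina ceramic, M = 102 MN·m/kg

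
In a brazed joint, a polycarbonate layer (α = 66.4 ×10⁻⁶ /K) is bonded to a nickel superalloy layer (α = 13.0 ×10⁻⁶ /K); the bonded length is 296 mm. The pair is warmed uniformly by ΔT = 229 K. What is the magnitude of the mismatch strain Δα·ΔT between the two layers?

0.0122

Δα = |66.4 − 13.0|×10⁻⁶/K = 53.4×10⁻⁶/K.
Mismatch strain = Δα·ΔT = 53.4×10⁻⁶ × 229.0 = 0.0122.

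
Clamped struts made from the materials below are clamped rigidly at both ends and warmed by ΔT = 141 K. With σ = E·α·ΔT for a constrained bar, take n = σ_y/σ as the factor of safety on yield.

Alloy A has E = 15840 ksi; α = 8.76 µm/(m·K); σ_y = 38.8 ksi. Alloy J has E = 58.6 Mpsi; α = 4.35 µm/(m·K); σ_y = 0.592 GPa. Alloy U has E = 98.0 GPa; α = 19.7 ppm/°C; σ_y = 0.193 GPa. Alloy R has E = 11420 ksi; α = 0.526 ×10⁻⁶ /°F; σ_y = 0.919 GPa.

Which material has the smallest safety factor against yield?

Converting E to GPa, α to ×10⁻⁶/K, σ_y to MPa, then σ and n for each:
  alloy A: E = 109.2, α = 8.76, σ_y = 267.5 → σ = 135 MPa, n = 1.98
  alloy J: E = 404.0, α = 4.35, σ_y = 592.0 → σ = 248 MPa, n = 2.39
  alloy U: E = 98.00, α = 19.7, σ_y = 193.0 → σ = 272 MPa, n = 0.709
  alloy R: E = 78.74, α = 0.947, σ_y = 919.0 → σ = 10.5 MPa, n = 87.4
Alloy U has the lowest safety factor, n = 0.709.

alloy U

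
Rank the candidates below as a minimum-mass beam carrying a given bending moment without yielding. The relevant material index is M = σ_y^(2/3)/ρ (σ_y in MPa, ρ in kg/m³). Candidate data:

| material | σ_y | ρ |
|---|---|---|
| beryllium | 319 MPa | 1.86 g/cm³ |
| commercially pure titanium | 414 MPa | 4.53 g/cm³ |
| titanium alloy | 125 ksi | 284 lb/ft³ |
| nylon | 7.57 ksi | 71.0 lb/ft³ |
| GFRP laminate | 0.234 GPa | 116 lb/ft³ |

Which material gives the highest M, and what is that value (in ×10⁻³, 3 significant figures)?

Putting every candidate on a common basis:
  beryllium: σ_y = 319.0 MPa, ρ = 1860 kg/m³
  commercially pure titanium: σ_y = 414.0 MPa, ρ = 4530 kg/m³
  titanium alloy: σ_y = 861.8 MPa, ρ = 4549 kg/m³
  nylon: σ_y = 52.19 MPa, ρ = 1137 kg/m³
  GFRP laminate: σ_y = 234.0 MPa, ρ = 1858 kg/m³
  beryllium: M = 25.1×10⁻³
  GFRP laminate: M = 20.4×10⁻³
  titanium alloy: M = 19.9×10⁻³
  nylon: M = 12.3×10⁻³
  commercially pure titanium: M = 12.3×10⁻³
Beryllium has the largest M.

beryllium, M = 25.1×10⁻³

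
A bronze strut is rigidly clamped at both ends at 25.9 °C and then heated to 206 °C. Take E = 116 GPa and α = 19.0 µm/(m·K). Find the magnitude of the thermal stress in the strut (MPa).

397 MPa

ΔT = 180.1 K. Constrained thermal stress σ = E·α·ΔT = 116.0×10³ MPa × 19.0×10⁻⁶ × 180.1 = 397 MPa (compressive).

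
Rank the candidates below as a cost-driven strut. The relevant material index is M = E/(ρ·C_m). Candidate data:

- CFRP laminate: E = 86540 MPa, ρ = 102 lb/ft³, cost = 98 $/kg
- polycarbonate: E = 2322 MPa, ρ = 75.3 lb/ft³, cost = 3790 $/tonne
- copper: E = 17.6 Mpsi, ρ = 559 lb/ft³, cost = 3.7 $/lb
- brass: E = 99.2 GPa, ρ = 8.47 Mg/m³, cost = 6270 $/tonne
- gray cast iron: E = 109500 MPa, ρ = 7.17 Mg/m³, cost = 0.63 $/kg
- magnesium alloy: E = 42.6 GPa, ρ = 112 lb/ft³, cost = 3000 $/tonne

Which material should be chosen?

In SI units:
  CFRP laminate: E = 86.54 GPa, ρ = 1634 kg/m³, cost = 98.00 $/kg
  polycarbonate: E = 2.322 GPa, ρ = 1206 kg/m³, cost = 3.790 $/kg
  copper: E = 121.3 GPa, ρ = 8954 kg/m³, cost = 8.157 $/kg
  brass: E = 99.20 GPa, ρ = 8470 kg/m³, cost = 6.270 $/kg
  gray cast iron: E = 109.5 GPa, ρ = 7170 kg/m³, cost = 0.6300 $/kg
  magnesium alloy: E = 42.60 GPa, ρ = 1794 kg/m³, cost = 3.000 $/kg
  gray cast iron: M = 24.2 MN·m per $
  magnesium alloy: M = 7.91 MN·m per $
  brass: M = 1.87 MN·m per $
  copper: M = 1.66 MN·m per $
  CFRP laminate: M = 0.540 MN·m per $
  polycarbonate: M = 0.508 MN·m per $
Highest index: gray cast iron.

gray cast iron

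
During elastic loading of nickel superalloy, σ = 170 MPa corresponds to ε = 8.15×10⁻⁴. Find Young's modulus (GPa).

209 GPa

E = σ/ε = 170 MPa / 8.15×10⁻⁴ = 208600 MPa = 209 GPa.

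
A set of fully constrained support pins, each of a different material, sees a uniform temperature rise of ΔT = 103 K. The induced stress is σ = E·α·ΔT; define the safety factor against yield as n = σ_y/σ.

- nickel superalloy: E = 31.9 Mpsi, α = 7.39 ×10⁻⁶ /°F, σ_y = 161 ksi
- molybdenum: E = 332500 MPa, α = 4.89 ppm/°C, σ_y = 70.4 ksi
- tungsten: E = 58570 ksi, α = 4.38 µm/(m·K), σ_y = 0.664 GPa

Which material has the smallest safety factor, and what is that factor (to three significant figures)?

In consistent units (E in GPa, α in ×10⁻⁶/K, σ_y in MPa):
  nickel superalloy: E = 219.9, α = 13.3, σ_y = 1110 → σ = 301 MPa, n = 3.68
  molybdenum: E = 332.5, α = 4.89, σ_y = 485.4 → σ = 167 MPa, n = 2.90
  tungsten: E = 403.8, α = 4.38, σ_y = 664.0 → σ = 182 MPa, n = 3.64
Smallest n: molybdenum with n = 2.90.

molybdenum, n = 2.90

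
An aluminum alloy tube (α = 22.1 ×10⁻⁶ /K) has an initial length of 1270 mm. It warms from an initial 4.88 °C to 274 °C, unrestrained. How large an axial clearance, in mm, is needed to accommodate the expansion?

ΔT = 274 − 4.88 = 269.1 K.
ΔL = α·L₀·ΔT = 22.1×10⁻⁶ × 1270 mm × 269.1 K = 7.55 mm.

7.55 mm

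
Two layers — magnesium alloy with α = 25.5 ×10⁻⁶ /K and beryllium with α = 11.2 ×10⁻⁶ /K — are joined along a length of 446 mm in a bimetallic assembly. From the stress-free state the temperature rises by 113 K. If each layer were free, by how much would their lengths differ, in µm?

Δα = |25.5 − 11.2|×10⁻⁶/K = 14.3×10⁻⁶/K.
ΔL_mismatch = Δα·L·ΔT = 14.3×10⁻⁶ × 446.0 mm × 113.0 K = 721 µm.

721 µm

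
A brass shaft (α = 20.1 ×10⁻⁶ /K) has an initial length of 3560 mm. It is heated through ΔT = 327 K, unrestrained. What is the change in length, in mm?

ΔL = α·L₀·ΔT = 20.1×10⁻⁶ × 3560 mm × 327.0 K = 23.4 mm.

23.4 mm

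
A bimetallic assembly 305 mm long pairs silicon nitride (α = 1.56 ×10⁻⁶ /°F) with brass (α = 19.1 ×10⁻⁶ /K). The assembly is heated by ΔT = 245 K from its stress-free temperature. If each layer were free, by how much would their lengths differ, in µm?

1220 µm

silicon nitride: α = 1.56×10⁻⁶/°F × 9/5 = 2.81×10⁻⁶/K.
Δα = |2.81 − 19.1|×10⁻⁶/K = 16.3×10⁻⁶/K.
ΔL_mismatch = Δα·L·ΔT = 16.3×10⁻⁶ × 305.0 mm × 245.0 K = 1220 µm.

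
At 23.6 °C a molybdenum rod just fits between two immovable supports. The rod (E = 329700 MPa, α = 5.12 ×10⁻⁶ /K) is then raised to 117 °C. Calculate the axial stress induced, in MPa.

E = 329700 MPa = 329.7 GPa.
ΔT = 93.40 K. Constrained thermal stress σ = E·α·ΔT = 329.7×10³ MPa × 5.12×10⁻⁶ × 93.40 = 158 MPa (compressive).

158 MPa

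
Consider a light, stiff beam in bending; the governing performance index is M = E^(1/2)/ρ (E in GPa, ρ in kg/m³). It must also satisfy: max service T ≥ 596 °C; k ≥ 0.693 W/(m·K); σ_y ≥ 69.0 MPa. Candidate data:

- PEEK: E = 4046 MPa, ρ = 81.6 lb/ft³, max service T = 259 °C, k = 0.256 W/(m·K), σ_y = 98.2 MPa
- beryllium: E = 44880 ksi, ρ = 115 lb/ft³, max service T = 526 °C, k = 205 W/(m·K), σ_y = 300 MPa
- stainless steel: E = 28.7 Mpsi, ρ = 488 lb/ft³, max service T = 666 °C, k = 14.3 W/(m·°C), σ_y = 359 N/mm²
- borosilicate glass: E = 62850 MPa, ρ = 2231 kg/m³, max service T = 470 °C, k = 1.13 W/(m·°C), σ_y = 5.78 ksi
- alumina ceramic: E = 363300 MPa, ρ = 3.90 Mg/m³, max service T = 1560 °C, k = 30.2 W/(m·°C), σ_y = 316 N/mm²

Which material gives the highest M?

Screen on constraints: max service T ≥ 596 °C; k ≥ 0.693 W/(m·K); σ_y ≥ 69.0 MPa. Survivors: stainless steel, alumina ceramic.
Convert each candidate to consistent units, then evaluate M:
  stainless steel: E = 197.9 GPa, ρ = 7817 kg/m³
  alumina ceramic: E = 363.3 GPa, ρ = 3900 kg/m³
  alumina ceramic: M = 4.89×10⁻³
  stainless steel: M = 1.80×10⁻³
The maximum is for alumina ceramic.

alumina ceramic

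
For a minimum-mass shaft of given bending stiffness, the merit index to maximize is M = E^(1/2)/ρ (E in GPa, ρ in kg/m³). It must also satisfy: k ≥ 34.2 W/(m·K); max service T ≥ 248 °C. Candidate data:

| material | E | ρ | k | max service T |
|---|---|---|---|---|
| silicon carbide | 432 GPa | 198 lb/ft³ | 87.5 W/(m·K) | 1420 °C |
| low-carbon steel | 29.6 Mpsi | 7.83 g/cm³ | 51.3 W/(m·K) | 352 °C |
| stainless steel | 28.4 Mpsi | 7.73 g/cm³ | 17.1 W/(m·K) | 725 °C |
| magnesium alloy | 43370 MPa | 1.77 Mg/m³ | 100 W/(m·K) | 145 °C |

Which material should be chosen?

silicon carbide

Screen on constraints: k ≥ 34.2 W/(m·K); max service T ≥ 248 °C. Survivors: silicon carbide, low-carbon steel.
After converting to SI:
  silicon carbide: E = 432.0 GPa, ρ = 3172 kg/m³
  low-carbon steel: E = 204.1 GPa, ρ = 7830 kg/m³
  silicon carbide: M = 6.55×10⁻³
  low-carbon steel: M = 1.82×10⁻³
Highest index: silicon carbide.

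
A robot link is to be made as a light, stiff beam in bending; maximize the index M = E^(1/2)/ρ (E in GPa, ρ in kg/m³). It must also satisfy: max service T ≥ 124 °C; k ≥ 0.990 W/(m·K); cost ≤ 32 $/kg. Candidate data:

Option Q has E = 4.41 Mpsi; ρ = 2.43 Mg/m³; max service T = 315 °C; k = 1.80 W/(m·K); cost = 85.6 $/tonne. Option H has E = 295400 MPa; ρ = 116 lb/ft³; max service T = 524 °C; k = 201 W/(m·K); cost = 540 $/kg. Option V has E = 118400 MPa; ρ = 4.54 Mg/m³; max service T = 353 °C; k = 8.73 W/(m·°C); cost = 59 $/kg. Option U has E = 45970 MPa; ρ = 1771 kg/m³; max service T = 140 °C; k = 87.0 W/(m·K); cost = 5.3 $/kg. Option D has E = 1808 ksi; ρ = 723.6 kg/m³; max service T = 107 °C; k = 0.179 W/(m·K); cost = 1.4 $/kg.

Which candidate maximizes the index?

Screen on constraints: max service T ≥ 124 °C; k ≥ 0.990 W/(m·K); cost ≤ 32 $/kg. Survivors: option Q, option U.
Convert each candidate to consistent units, then evaluate M:
  option Q: E = 30.41 GPa, ρ = 2430 kg/m³
  option U: E = 45.97 GPa, ρ = 1771 kg/m³
  option U: M = 3.83×10⁻³
  option Q: M = 2.27×10⁻³
The maximum is for option U.

option U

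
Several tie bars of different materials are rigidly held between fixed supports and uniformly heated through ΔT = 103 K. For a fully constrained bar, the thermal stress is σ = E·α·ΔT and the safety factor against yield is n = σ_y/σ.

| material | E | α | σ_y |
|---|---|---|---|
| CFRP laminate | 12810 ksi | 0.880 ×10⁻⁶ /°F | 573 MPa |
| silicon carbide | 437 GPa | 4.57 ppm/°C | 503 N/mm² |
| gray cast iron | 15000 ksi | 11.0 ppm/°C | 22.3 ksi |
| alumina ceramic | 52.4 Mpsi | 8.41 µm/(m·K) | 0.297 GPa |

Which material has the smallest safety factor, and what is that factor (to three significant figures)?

alumina ceramic, n = 0.949

Per material, after unit conversion:
  CFRP laminate: E = 88.32, α = 1.58, σ_y = 573.0 → σ = 14.4 MPa, n = 39.8
  silicon carbide: E = 437.0, α = 4.57, σ_y = 503.0 → σ = 206 MPa, n = 2.45
  gray cast iron: E = 103.4, α = 11.0, σ_y = 153.8 → σ = 117 MPa, n = 1.31
  alumina ceramic: E = 361.3, α = 8.41, σ_y = 297.0 → σ = 313 MPa, n = 0.949
Smallest n: alumina ceramic with n = 0.949.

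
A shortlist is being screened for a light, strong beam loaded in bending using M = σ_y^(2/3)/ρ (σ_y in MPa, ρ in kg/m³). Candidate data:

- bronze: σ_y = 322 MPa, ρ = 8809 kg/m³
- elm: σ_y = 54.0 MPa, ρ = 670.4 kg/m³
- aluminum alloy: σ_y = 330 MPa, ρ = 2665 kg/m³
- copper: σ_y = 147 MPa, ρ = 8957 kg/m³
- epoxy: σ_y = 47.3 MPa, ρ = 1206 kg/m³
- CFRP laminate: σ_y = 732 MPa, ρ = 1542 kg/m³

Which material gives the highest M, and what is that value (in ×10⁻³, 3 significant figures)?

CFRP laminate, M = 52.7×10⁻³

Evaluate M for each candidate:
  CFRP laminate: M = 52.7×10⁻³
  elm: M = 21.3×10⁻³
  aluminum alloy: M = 17.9×10⁻³
  epoxy: M = 10.8×10⁻³
  bronze: M = 5.33×10⁻³
  copper: M = 3.11×10⁻³
The maximum is for CFRP laminate.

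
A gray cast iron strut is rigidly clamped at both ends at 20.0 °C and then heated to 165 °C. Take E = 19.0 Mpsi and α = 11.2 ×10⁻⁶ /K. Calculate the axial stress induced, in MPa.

E = 19.0 Mpsi = 131.0 GPa.
ΔT = 145.0 K. Constrained thermal stress σ = E·α·ΔT = 131.0×10³ MPa × 11.2×10⁻⁶ × 145.0 = 213 MPa (compressive).

213 MPa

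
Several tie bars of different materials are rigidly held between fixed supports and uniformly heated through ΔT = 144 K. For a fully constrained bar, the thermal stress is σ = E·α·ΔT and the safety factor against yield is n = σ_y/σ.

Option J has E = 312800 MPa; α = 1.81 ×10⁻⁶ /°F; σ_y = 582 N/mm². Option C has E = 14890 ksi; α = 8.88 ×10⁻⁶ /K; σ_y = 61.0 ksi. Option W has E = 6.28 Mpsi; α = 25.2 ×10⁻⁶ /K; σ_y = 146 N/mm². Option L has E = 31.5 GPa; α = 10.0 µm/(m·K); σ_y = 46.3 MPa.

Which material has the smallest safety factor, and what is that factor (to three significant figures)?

option W, n = 0.929

Per material, after unit conversion:
  option J: E = 312.8, α = 3.26, σ_y = 582.0 → σ = 147 MPa, n = 3.97
  option C: E = 102.7, α = 8.88, σ_y = 420.6 → σ = 131 MPa, n = 3.20
  option W: E = 43.30, α = 25.2, σ_y = 146.0 → σ = 157 MPa, n = 0.929
  option L: E = 31.50, α = 10.0, σ_y = 46.30 → σ = 45.4 MPa, n = 1.02
Option W has the lowest safety factor, n = 0.929.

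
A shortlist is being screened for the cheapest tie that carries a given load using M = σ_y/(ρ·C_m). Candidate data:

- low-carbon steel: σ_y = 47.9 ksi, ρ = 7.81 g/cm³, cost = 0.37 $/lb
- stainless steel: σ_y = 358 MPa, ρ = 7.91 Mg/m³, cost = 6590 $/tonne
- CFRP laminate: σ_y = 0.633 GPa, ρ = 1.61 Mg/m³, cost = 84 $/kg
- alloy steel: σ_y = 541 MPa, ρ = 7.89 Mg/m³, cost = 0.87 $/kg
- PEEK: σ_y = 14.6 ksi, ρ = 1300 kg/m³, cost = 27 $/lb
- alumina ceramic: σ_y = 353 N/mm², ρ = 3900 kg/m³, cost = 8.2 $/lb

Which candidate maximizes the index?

Convert each candidate to consistent units, then evaluate M:
  low-carbon steel: σ_y = 330.3 MPa, ρ = 7810 kg/m³, cost = 0.8157 $/kg
  stainless steel: σ_y = 358.0 MPa, ρ = 7910 kg/m³, cost = 6.590 $/kg
  CFRP laminate: σ_y = 633.0 MPa, ρ = 1610 kg/m³, cost = 84.00 $/kg
  alloy steel: σ_y = 541.0 MPa, ρ = 7890 kg/m³, cost = 0.8700 $/kg
  PEEK: σ_y = 100.7 MPa, ρ = 1300 kg/m³, cost = 59.52 $/kg
  alumina ceramic: σ_y = 353.0 MPa, ρ = 3900 kg/m³, cost = 18.08 $/kg
  alloy steel: M = 78.8 kN·m per $
  low-carbon steel: M = 51.8 kN·m per $
  stainless steel: M = 6.87 kN·m per $
  alumina ceramic: M = 5.01 kN·m per $
  CFRP laminate: M = 4.68 kN·m per $
  PEEK: M = 1.30 kN·m per $
Alloy steel ranks first.

alloy steel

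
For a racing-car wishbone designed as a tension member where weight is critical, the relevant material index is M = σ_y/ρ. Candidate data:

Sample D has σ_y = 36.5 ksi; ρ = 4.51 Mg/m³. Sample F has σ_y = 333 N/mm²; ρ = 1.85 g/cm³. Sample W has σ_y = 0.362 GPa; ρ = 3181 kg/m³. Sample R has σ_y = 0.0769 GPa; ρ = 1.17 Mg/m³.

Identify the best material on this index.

sample F

Normalizing units and computing the index:
  sample D: σ_y = 251.7 MPa, ρ = 4510 kg/m³
  sample F: σ_y = 333.0 MPa, ρ = 1850 kg/m³
  sample W: σ_y = 362.0 MPa, ρ = 3181 kg/m³
  sample R: σ_y = 76.90 MPa, ρ = 1170 kg/m³
  sample F: M = 180 kN·m/kg
  sample W: M = 114 kN·m/kg
  sample R: M = 65.7 kN·m/kg
  sample D: M = 55.8 kN·m/kg
Sample F ranks first.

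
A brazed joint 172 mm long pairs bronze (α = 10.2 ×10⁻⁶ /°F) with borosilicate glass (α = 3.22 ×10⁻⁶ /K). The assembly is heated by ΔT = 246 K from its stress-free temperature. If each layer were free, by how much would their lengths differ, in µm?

bronze: α = 10.2×10⁻⁶/°F × 9/5 = 18.4×10⁻⁶/K.
Δα = |18.4 − 3.22|×10⁻⁶/K = 15.1×10⁻⁶/K.
ΔL_mismatch = Δα·L·ΔT = 15.1×10⁻⁶ × 172.0 mm × 246.0 K = 641 µm.

641 µm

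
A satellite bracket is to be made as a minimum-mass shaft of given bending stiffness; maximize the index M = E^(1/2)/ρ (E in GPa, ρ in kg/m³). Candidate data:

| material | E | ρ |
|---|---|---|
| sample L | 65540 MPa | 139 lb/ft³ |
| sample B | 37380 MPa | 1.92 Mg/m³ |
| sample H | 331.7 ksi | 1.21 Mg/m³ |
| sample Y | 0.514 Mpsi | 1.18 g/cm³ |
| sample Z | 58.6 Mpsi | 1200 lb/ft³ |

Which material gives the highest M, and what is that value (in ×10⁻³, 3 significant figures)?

Putting every candidate on a common basis:
  sample L: E = 65.54 GPa, ρ = 2227 kg/m³
  sample B: E = 37.38 GPa, ρ = 1920 kg/m³
  sample H: E = 2.287 GPa, ρ = 1210 kg/m³
  sample Y: E = 3.544 GPa, ρ = 1180 kg/m³
  sample Z: E = 404.0 GPa, ρ = 19220 kg/m³
  sample L: M = 3.64×10⁻³
  sample B: M = 3.18×10⁻³
  sample Y: M = 1.60×10⁻³
  sample H: M = 1.25×10⁻³
  sample Z: M = 1.05×10⁻³
Sample L has the largest M.

sample L, M = 3.64×10⁻³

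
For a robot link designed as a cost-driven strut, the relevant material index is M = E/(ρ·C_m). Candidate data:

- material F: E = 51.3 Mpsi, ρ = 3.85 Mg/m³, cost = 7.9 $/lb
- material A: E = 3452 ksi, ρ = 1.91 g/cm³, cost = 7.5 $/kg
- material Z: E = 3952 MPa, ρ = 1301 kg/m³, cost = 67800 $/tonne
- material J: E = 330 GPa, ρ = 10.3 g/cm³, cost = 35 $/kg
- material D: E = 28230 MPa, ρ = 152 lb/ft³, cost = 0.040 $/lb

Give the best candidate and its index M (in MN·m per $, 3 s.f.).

Normalizing units and computing the index:
  material F: E = 353.7 GPa, ρ = 3850 kg/m³, cost = 17.42 $/kg
  material A: E = 23.80 GPa, ρ = 1910 kg/m³, cost = 7.500 $/kg
  material Z: E = 3.952 GPa, ρ = 1301 kg/m³, cost = 67.80 $/kg
  material J: E = 330.0 GPa, ρ = 10300 kg/m³, cost = 35.00 $/kg
  material D: E = 28.23 GPa, ρ = 2435 kg/m³, cost = 0.08818 $/kg
  material D: M = 131 MN·m per $
  material F: M = 5.27 MN·m per $
  material A: M = 1.66 MN·m per $
  material J: M = 0.915 MN·m per $
  material Z: M = 0.0448 MN·m per $
Material D has the largest M.

material D, M = 131 MN·m per $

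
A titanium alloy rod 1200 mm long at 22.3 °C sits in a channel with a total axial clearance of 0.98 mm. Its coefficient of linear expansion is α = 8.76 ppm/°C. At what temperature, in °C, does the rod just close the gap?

α·L₀·ΔT = 0.98 mm ⇒ ΔT = 0.98 / (8.76×10⁻⁶ × 1200.0) = 93.23 K.
T = 22.3 + 93.23 = 115.5 °C.

116 °C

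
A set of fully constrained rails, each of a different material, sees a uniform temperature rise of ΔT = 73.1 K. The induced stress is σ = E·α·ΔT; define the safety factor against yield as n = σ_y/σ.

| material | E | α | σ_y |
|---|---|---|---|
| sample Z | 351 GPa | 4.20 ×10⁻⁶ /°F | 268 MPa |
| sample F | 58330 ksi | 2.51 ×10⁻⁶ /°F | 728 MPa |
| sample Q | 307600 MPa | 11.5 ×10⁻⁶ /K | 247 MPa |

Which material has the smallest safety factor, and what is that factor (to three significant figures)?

With everything in SI (GPa, ×10⁻⁶/K, MPa):
  sample Z: E = 351.0, α = 7.56, σ_y = 268.0 → σ = 194 MPa, n = 1.38
  sample F: E = 402.2, α = 4.52, σ_y = 728.0 → σ = 133 MPa, n = 5.48
  sample Q: E = 307.6, α = 11.5, σ_y = 247.0 → σ = 259 MPa, n = 0.955
Smallest n: sample Q with n = 0.955.

sample Q, n = 0.955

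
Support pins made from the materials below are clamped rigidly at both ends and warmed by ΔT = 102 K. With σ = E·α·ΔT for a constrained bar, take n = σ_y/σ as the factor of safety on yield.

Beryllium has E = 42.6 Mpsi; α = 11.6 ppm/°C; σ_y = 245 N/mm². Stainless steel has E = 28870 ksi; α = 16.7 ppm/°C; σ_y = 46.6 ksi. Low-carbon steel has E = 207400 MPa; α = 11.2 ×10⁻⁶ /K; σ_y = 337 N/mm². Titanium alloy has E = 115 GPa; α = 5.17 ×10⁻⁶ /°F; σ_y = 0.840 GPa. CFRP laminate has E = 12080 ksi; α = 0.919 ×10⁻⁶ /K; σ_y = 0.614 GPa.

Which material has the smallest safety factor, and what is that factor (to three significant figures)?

beryllium, n = 0.705

Per material, after unit conversion:
  beryllium: E = 293.7, α = 11.6, σ_y = 245.0 → σ = 348 MPa, n = 0.705
  stainless steel: E = 199.1, α = 16.7, σ_y = 321.3 → σ = 339 MPa, n = 0.948
  low-carbon steel: E = 207.4, α = 11.2, σ_y = 337.0 → σ = 237 MPa, n = 1.42
  titanium alloy: E = 115.0, α = 9.31, σ_y = 840.0 → σ = 109 MPa, n = 7.70
  CFRP laminate: E = 83.29, α = 0.919, σ_y = 614.0 → σ = 7.81 MPa, n = 78.6
Beryllium has the lowest safety factor, n = 0.705.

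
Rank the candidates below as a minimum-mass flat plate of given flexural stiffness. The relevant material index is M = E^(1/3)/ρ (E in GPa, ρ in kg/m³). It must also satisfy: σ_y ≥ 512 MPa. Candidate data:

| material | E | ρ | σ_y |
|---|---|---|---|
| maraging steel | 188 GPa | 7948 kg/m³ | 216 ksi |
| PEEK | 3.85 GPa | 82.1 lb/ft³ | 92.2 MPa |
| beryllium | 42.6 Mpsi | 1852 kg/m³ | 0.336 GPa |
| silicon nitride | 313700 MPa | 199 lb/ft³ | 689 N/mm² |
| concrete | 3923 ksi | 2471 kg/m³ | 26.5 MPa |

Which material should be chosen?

silicon nitride

Screen on constraints: σ_y ≥ 512 MPa. Survivors: maraging steel, silicon nitride.
In SI units:
  maraging steel: E = 188.0 GPa, ρ = 7948 kg/m³
  silicon nitride: E = 313.7 GPa, ρ = 3188 kg/m³
  silicon nitride: M = 2.13×10⁻³
  maraging steel: M = 0.721×10⁻³
The maximum is for silicon nitride.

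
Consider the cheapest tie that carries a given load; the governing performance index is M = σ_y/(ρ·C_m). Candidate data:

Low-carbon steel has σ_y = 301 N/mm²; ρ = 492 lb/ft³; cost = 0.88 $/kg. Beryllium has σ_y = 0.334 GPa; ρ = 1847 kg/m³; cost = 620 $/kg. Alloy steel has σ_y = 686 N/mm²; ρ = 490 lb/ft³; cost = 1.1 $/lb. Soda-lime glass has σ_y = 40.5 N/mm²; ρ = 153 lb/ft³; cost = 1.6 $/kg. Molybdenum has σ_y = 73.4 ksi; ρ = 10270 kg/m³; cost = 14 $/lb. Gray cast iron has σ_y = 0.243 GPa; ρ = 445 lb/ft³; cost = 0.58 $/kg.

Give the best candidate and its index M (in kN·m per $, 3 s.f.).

In SI units:
  low-carbon steel: σ_y = 301.0 MPa, ρ = 7881 kg/m³, cost = 0.8800 $/kg
  beryllium: σ_y = 334.0 MPa, ρ = 1847 kg/m³, cost = 620.0 $/kg
  alloy steel: σ_y = 686.0 MPa, ρ = 7849 kg/m³, cost = 2.425 $/kg
  soda-lime glass: σ_y = 40.50 MPa, ρ = 2451 kg/m³, cost = 1.600 $/kg
  molybdenum: σ_y = 506.1 MPa, ρ = 10270 kg/m³, cost = 30.86 $/kg
  gray cast iron: σ_y = 243.0 MPa, ρ = 7128 kg/m³, cost = 0.5800 $/kg
  gray cast iron: M = 58.8 kN·m per $
  low-carbon steel: M = 43.4 kN·m per $
  alloy steel: M = 36.0 kN·m per $
  soda-lime glass: M = 10.3 kN·m per $
  molybdenum: M = 1.60 kN·m per $
  beryllium: M = 0.292 kN·m per $
Highest index: gray cast iron.

gray cast iron, M = 58.8 kN·m per $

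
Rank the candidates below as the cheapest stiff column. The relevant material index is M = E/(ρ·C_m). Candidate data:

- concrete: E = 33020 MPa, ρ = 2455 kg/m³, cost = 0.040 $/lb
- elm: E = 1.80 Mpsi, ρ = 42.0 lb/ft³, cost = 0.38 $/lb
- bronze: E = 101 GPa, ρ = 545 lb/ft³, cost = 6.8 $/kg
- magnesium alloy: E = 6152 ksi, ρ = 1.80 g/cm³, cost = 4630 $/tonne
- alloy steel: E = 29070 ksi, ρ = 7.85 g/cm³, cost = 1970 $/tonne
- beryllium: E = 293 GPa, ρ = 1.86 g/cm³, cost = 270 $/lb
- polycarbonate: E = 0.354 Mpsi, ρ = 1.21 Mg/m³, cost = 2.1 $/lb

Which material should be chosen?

In SI units:
  concrete: E = 33.02 GPa, ρ = 2455 kg/m³, cost = 0.08818 $/kg
  elm: E = 12.41 GPa, ρ = 672.8 kg/m³, cost = 0.8377 $/kg
  bronze: E = 101.0 GPa, ρ = 8730 kg/m³, cost = 6.800 $/kg
  magnesium alloy: E = 42.42 GPa, ρ = 1800 kg/m³, cost = 4.630 $/kg
  alloy steel: E = 200.4 GPa, ρ = 7850 kg/m³, cost = 1.970 $/kg
  beryllium: E = 293.0 GPa, ρ = 1860 kg/m³, cost = 595.2 $/kg
  polycarbonate: E = 2.441 GPa, ρ = 1210 kg/m³, cost = 4.630 $/kg
  concrete: M = 153 MN·m per $
  elm: M = 22.0 MN·m per $
  alloy steel: M = 13.0 MN·m per $
  magnesium alloy: M = 5.09 MN·m per $
  bronze: M = 1.70 MN·m per $
  polycarbonate: M = 0.436 MN·m per $
  beryllium: M = 0.265 MN·m per $
Concrete ranks first.

concrete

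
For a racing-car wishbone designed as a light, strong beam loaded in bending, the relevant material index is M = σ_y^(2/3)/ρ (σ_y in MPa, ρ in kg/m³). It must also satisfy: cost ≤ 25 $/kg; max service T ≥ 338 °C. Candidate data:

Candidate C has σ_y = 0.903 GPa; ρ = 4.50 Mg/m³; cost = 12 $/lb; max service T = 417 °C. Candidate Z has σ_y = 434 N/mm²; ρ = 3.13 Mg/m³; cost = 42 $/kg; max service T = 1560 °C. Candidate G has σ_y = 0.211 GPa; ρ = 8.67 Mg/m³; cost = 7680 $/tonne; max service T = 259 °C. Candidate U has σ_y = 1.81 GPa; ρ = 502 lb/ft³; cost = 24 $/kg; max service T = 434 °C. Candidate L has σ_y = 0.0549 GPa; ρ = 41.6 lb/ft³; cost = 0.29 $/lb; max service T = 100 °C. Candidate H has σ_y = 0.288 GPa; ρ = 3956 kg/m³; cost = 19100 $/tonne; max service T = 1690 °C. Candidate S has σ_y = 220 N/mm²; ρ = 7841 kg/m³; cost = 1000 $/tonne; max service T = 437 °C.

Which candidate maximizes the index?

candidate U

Screen on constraints: cost ≤ 25 $/kg; max service T ≥ 338 °C. Survivors: candidate U, candidate H, candidate S.
In SI units:
  candidate U: σ_y = 1810 MPa, ρ = 8041 kg/m³
  candidate H: σ_y = 288.0 MPa, ρ = 3956 kg/m³
  candidate S: σ_y = 220.0 MPa, ρ = 7841 kg/m³
  candidate U: M = 18.5×10⁻³
  candidate H: M = 11.0×10⁻³
  candidate S: M = 4.65×10⁻³
Candidate U has the largest M.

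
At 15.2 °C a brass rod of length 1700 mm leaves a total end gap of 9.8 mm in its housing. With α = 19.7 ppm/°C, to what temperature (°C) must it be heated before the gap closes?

α·L₀·ΔT = 9.8 mm ⇒ ΔT = 9.8 / (19.7×10⁻⁶ × 1700.0) = 292.6 K.
T = 15.2 + 292.6 = 307.8 °C.

308 °C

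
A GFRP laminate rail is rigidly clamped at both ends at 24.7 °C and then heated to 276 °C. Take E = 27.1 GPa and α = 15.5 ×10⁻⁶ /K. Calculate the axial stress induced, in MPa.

ΔT = 251.3 K. Constrained thermal stress σ = E·α·ΔT = 27.10×10³ MPa × 15.5×10⁻⁶ × 251.3 = 106 MPa (compressive).

106 MPa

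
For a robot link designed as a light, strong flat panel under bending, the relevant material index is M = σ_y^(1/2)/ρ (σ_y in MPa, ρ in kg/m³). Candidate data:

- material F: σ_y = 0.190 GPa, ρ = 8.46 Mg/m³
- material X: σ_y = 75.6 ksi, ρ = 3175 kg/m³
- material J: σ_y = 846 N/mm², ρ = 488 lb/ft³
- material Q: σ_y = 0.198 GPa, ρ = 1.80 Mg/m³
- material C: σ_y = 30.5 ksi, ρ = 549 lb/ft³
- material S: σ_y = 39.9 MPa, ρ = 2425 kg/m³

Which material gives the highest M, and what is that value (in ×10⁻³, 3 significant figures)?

In SI units:
  material F: σ_y = 190.0 MPa, ρ = 8460 kg/m³
  material X: σ_y = 521.2 MPa, ρ = 3175 kg/m³
  material J: σ_y = 846.0 MPa, ρ = 7817 kg/m³
  material Q: σ_y = 198.0 MPa, ρ = 1800 kg/m³
  material C: σ_y = 210.3 MPa, ρ = 8794 kg/m³
  material S: σ_y = 39.90 MPa, ρ = 2425 kg/m³
  material Q: M = 7.82×10⁻³
  material X: M = 7.19×10⁻³
  material J: M = 3.72×10⁻³
  material S: M = 2.60×10⁻³
  material C: M = 1.65×10⁻³
  material F: M = 1.63×10⁻³
Material Q has the largest M.

material Q, M = 7.82×10⁻³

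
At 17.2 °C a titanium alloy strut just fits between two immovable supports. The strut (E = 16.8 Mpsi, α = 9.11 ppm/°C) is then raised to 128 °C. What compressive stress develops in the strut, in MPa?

117 MPa

E = 16.8 Mpsi = 115.8 GPa.
ΔT = 110.8 K. Constrained thermal stress σ = E·α·ΔT = 115.8×10³ MPa × 9.11×10⁻⁶ × 110.8 = 117 MPa (compressive).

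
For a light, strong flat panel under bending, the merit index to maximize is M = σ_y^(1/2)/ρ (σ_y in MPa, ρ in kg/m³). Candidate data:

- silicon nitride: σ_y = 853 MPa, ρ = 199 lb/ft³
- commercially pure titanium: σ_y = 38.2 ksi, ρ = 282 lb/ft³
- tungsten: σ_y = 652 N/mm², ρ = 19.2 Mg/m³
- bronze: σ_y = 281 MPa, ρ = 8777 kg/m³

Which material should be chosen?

In SI units:
  silicon nitride: σ_y = 853.0 MPa, ρ = 3188 kg/m³
  commercially pure titanium: σ_y = 263.4 MPa, ρ = 4517 kg/m³
  tungsten: σ_y = 652.0 MPa, ρ = 19200 kg/m³
  bronze: σ_y = 281.0 MPa, ρ = 8777 kg/m³
  silicon nitride: M = 9.16×10⁻³
  commercially pure titanium: M = 3.59×10⁻³
  bronze: M = 1.91×10⁻³
  tungsten: M = 1.33×10⁻³
Highest index: silicon nitride.

silicon nitride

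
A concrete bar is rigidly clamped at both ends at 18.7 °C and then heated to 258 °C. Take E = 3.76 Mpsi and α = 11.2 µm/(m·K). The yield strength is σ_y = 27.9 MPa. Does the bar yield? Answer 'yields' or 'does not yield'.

E = 3.76 Mpsi = 25.92 GPa.
ΔT = 239.3 K. Constrained thermal stress σ = E·α·ΔT = 25.92×10³ MPa × 11.2×10⁻⁶ × 239.3 = 69.5 MPa (compressive).
Compare to σ_y = 27.9 MPa: σ ≥ σ_y, so it yields.

yields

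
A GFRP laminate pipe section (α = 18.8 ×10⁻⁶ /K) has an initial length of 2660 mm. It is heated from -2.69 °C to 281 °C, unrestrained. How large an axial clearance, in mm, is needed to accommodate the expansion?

ΔT = 281 − (-2.69) = 283.7 K.
ΔL = α·L₀·ΔT = 18.8×10⁻⁶ × 2660 mm × 283.7 K = 14.2 mm.

14.2 mm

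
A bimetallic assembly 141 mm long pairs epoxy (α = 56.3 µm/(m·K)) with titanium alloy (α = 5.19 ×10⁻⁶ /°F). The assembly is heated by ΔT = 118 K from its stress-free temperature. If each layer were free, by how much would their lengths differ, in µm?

781 µm

titanium alloy: α = 5.19×10⁻⁶/°F × 9/5 = 9.34×10⁻⁶/K.
Δα = |56.3 − 9.34|×10⁻⁶/K = 47.0×10⁻⁶/K.
ΔL_mismatch = Δα·L·ΔT = 47.0×10⁻⁶ × 141.0 mm × 118.0 K = 781 µm.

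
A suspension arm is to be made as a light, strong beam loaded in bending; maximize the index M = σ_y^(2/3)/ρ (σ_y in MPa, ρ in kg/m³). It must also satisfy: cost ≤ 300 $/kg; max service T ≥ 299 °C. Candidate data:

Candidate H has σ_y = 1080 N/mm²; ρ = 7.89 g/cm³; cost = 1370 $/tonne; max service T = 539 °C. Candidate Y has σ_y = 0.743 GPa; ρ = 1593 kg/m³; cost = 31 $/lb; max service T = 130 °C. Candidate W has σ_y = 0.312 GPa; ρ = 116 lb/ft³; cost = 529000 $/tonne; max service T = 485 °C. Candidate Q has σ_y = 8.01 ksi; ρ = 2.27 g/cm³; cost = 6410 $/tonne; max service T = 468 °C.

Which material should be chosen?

Screen on constraints: cost ≤ 300 $/kg; max service T ≥ 299 °C. Survivors: candidate H, candidate Q.
Normalizing units and computing the index:
  candidate H: σ_y = 1080 MPa, ρ = 7890 kg/m³
  candidate Q: σ_y = 55.23 MPa, ρ = 2270 kg/m³
  candidate H: M = 13.3×10⁻³
  candidate Q: M = 6.39×10⁻³
Candidate H ranks first.

candidate H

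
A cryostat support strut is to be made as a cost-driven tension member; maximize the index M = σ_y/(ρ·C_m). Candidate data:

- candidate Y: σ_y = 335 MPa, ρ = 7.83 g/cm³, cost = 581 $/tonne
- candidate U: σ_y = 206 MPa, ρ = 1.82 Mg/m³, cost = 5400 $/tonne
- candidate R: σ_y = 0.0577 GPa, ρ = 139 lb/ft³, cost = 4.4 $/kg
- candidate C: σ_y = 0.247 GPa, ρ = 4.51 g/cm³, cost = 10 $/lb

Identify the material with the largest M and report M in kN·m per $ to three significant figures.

Convert each candidate to consistent units, then evaluate M:
  candidate Y: σ_y = 335.0 MPa, ρ = 7830 kg/m³, cost = 0.5810 $/kg
  candidate U: σ_y = 206.0 MPa, ρ = 1820 kg/m³, cost = 5.400 $/kg
  candidate R: σ_y = 57.70 MPa, ρ = 2227 kg/m³, cost = 4.400 $/kg
  candidate C: σ_y = 247.0 MPa, ρ = 4510 kg/m³, cost = 22.05 $/kg
  candidate Y: M = 73.6 kN·m per $
  candidate U: M = 21.0 kN·m per $
  candidate R: M = 5.89 kN·m per $
  candidate C: M = 2.48 kN·m per $
Highest index: candidate Y.

candidate Y, M = 73.6 kN·m per $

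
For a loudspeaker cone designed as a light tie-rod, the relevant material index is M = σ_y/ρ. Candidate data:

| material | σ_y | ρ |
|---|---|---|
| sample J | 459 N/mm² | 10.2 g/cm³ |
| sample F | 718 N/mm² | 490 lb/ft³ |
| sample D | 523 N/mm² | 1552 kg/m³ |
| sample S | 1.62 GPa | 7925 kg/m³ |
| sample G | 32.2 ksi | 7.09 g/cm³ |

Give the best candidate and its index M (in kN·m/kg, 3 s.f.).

sample D, M = 337 kN·m/kg

Putting every candidate on a common basis:
  sample J: σ_y = 459.0 MPa, ρ = 10200 kg/m³
  sample F: σ_y = 718.0 MPa, ρ = 7849 kg/m³
  sample D: σ_y = 523.0 MPa, ρ = 1552 kg/m³
  sample S: σ_y = 1620 MPa, ρ = 7925 kg/m³
  sample G: σ_y = 222.0 MPa, ρ = 7090 kg/m³
  sample D: M = 337 kN·m/kg
  sample S: M = 204 kN·m/kg
  sample F: M = 91.5 kN·m/kg
  sample J: M = 45.0 kN·m/kg
  sample G: M = 31.3 kN·m/kg
Sample D has the largest M.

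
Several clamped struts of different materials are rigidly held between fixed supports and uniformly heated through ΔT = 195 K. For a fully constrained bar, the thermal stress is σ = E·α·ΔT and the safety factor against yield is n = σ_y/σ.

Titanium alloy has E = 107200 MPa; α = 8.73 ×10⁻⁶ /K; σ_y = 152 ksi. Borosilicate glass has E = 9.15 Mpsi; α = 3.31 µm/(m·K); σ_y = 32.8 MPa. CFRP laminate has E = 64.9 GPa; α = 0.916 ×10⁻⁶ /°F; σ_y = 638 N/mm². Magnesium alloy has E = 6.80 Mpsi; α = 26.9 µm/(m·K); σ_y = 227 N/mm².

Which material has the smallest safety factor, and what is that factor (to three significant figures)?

borosilicate glass, n = 0.806

With everything in SI (GPa, ×10⁻⁶/K, MPa):
  titanium alloy: E = 107.2, α = 8.73, σ_y = 1048 → σ = 182 MPa, n = 5.74
  borosilicate glass: E = 63.09, α = 3.31, σ_y = 32.80 → σ = 40.7 MPa, n = 0.806
  CFRP laminate: E = 64.90, α = 1.65, σ_y = 638.0 → σ = 20.9 MPa, n = 30.6
  magnesium alloy: E = 46.88, α = 26.9, σ_y = 227.0 → σ = 246 MPa, n = 0.923
Smallest n: borosilicate glass with n = 0.806.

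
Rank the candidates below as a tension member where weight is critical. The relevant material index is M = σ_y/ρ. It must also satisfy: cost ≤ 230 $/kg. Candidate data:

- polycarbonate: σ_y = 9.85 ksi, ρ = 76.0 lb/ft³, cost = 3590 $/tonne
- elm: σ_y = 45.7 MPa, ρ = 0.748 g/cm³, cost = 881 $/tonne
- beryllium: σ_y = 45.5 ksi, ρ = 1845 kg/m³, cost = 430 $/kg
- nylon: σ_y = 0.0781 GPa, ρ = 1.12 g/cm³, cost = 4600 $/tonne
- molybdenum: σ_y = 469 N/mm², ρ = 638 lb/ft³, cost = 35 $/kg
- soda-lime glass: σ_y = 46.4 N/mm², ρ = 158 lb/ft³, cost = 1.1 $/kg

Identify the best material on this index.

nylon

Screen on constraints: cost ≤ 230 $/kg. Survivors: polycarbonate, elm, nylon, molybdenum, soda-lime glass.
After converting to SI:
  polycarbonate: σ_y = 67.91 MPa, ρ = 1217 kg/m³
  elm: σ_y = 45.70 MPa, ρ = 748.0 kg/m³
  nylon: σ_y = 78.10 MPa, ρ = 1120 kg/m³
  molybdenum: σ_y = 469.0 MPa, ρ = 10220 kg/m³
  soda-lime glass: σ_y = 46.40 MPa, ρ = 2531 kg/m³
  nylon: M = 69.7 kN·m/kg
  elm: M = 61.1 kN·m/kg
  polycarbonate: M = 55.8 kN·m/kg
  molybdenum: M = 45.9 kN·m/kg
  soda-lime glass: M = 18.3 kN·m/kg
The maximum is for nylon.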